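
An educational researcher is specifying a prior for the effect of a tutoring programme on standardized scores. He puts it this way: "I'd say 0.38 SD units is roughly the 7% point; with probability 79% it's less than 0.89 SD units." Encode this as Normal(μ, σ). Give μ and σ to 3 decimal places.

μ = 0.710, σ = 0.223

For Normal(μ,σ), the p-quantile is μ + z_p·σ. Here z_{0.07} = -1.476, z_{0.79} = 0.8064.
So 0.38 = μ − 1.476σ and 0.89 = μ + 0.8064σ.
Subtracting: σ = (0.89 − 0.38)/(0.8064 − (-1.476)) = 0.223.
Then μ = 0.38 − (-1.476)·0.223 = 0.710.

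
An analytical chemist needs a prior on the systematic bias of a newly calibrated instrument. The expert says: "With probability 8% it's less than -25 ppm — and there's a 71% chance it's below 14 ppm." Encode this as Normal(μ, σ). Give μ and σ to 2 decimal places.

For Normal(μ,σ), the p-quantile is μ + z_p·σ. Here z_{0.08} = -1.405, z_{0.71} = 0.5534.
So -25 = μ − 1.405σ and 14 = μ + 0.5534σ.
Subtracting: σ = (14 − -25)/(0.5534 − (-1.405)) = 19.91.
Then μ = -25 − (-1.405)·19.91 = 2.98.

μ = 2.98, σ = 19.91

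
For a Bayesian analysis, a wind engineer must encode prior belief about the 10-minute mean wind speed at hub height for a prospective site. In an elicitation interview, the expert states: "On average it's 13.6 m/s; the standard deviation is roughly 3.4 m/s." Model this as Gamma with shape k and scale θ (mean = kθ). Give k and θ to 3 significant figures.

For Gamma(k, scale θ): mean = kθ, variance = kθ², so CV = 1/√k.
CV = SD/mean = 3.4/13.6 = 0.25, hence k = 1/CV² = 16.
Then θ = mean/k = 13.6/16 = 0.85.

k ≈ 16, θ ≈ 0.85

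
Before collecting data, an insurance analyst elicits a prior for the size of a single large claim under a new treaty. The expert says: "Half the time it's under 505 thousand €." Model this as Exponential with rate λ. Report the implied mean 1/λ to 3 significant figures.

Exponential median = ln 2 / λ, so λ = ln 2 / 505.0 = 0.00137.
Mean = 1/λ = 729 thousand €.

mean ≈ 729 thousand €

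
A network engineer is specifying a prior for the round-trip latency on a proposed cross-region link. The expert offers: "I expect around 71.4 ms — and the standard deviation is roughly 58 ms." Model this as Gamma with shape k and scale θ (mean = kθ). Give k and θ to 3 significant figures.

For Gamma(k, scale θ): mean = kθ, variance = kθ², so CV = 1/√k.
CV = SD/mean = 58/71.4 = 0.8123, hence k = 1/CV² = 1.52.
Then θ = mean/k = 71.4/1.52 = 47.1.

k ≈ 1.52, θ ≈ 47.1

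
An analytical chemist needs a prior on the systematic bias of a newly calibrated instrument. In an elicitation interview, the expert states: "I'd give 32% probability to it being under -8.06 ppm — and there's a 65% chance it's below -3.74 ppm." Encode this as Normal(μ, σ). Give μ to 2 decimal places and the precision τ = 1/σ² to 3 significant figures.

μ = -5.69, τ = 0.039

For Normal(μ,σ), the p-quantile is μ + z_p·σ. Here z_{0.32} = -0.4677, z_{0.65} = 0.3853.
So -8.06 = μ − 0.4677σ and -3.74 = μ + 0.3853σ.
Subtracting: σ = (-3.74 − -8.06)/(0.3853 − (-0.4677)) = 5.06.
Then μ = -8.06 − (-0.4677)·5.06 = -5.69.
Precision τ = 1/σ² = 1/5.064² = 0.039.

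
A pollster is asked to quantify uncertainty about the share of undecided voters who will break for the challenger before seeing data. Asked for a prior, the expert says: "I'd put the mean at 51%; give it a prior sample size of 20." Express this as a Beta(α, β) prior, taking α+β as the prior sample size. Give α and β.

Under the effective-sample-size interpretation, Beta(α, β) has prior mean α/(α+β) and prior sample size α+β.
So α+β = 20 and α/(α+β) = 0.51, giving α = 0.51·20 = 10.2 and β = 20 − 10.2 = 9.8.

α = 10.2, β = 9.8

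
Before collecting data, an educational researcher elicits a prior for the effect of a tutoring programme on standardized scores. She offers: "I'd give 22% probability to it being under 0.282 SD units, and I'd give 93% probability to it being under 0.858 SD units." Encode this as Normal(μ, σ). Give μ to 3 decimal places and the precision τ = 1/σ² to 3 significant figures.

μ = 0.480, τ = 15.2

The p-quantile of Normal(μ,σ) is μ + z_p·σ, with z_{0.22} = -0.7722 and z_{0.93} = 1.476.
Eliminate σ: μ = (z₂·x₁ − z₁·x₂)/(z₂ − z₁) = (1.476·0.282 − (-0.7722)·0.858)/2.248 = 0.480.
Then σ = (x₂ − x₁)/(z₂ − z₁) = (0.858 − 0.282)/2.248 = 0.256.
Precision τ = 1/σ² = 1/0.2562² = 15.2.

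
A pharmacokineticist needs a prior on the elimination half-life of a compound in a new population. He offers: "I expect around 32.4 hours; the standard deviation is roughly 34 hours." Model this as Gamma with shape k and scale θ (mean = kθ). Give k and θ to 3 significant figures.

k ≈ 0.908, θ ≈ 35.7

For Gamma(k, scale θ): mean = kθ, variance = kθ², so CV = 1/√k.
CV = SD/mean = 34/32.4 = 1.049, hence k = 1/CV² = 0.908.
Then θ = mean/k = 32.4/0.908 = 35.7.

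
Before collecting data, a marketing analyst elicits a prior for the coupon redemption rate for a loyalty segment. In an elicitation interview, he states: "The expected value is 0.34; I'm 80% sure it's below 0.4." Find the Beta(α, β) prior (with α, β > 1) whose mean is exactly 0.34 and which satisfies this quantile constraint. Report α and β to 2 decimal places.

α ≈ 14.66, β ≈ 28.46

With mean 0.34 fixed, write α = 0.34s, β = 0.66s where s = α+β.
Need P(θ < 0.4) = 0.8 under Beta(0.34s, 0.66s). Normal approximation: (q−m)/√(m(1−m)/s) ≈ z_{0.8} = 0.842, so s ≈ 0.34·0.66·(0.842)²/(0.4−0.34)² = 44.2.
At s = 44.2: P(θ<0.4) ≈ 0.803. Adjusting to match 0.8 gives s ≈ 43.12.
So α = 0.34·43.12 ≈ 14.66, β = 0.66·43.12 ≈ 28.46.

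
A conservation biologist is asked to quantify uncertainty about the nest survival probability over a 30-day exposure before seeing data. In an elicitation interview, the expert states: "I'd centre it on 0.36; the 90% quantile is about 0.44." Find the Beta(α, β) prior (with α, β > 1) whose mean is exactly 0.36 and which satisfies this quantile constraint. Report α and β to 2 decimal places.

With mean 0.36 fixed, write α = 0.36s, β = 0.64s where s = α+β.
Need P(θ < 0.44) = 0.9 under Beta(0.36s, 0.64s). Normal approximation: (q−m)/√(m(1−m)/s) ≈ z_{0.9} = 1.28, so s ≈ 0.36·0.64·(1.28)²/(0.44−0.36)² = 59.1.
At s = 59.1: P(θ<0.44) ≈ 0.898. Adjusting to match 0.9 gives s ≈ 60.23.
So α = 0.36·60.23 ≈ 21.68, β = 0.64·60.23 ≈ 38.55.

α ≈ 21.68, β ≈ 38.55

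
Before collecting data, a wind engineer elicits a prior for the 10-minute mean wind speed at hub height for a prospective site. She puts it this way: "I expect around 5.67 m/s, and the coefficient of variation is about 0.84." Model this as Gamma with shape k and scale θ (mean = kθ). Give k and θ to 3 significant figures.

For Gamma(k, scale θ): mean = kθ, variance = kθ², so CV = 1/√k.
CV = 0.84, hence k = 1/CV² = 1.42.
Then θ = mean/k = 5.67/1.42 = 4.

k ≈ 1.42, θ ≈ 4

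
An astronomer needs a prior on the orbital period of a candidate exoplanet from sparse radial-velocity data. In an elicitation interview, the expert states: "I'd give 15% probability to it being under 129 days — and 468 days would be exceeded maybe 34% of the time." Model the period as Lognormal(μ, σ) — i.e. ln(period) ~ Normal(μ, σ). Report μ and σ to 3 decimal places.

μ ≈ 5.782, σ ≈ 0.889

If T ~ Lognormal(μ,σ) then ln T ~ Normal(μ,σ), so the p-quantile of ln T is μ + z_p·σ.
ln(129) = 4.86 and ln(468) = 6.148; z_{0.15} = -1.036, z_{0.66} = 0.4125.
σ = (6.148 − 4.86)/(0.4125 − (-1.036)) = 0.889.
μ = 4.86 − (-1.036)·0.889 = 5.782.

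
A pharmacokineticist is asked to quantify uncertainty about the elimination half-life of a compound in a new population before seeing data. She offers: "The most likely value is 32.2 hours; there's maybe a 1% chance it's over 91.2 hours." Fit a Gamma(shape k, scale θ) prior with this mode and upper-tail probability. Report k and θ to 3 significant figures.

Gamma(k,θ) with k>1 has mode (k−1)θ, so θ = 32.2/(k−1).
Need P(X < 91.2) = 0.99 with θ tied to k this way. Start at k = 2, θ = 32.2: P(X<91.2) ≈ 0.774.
Too low — raise k to concentrate. Iterating converges to k ≈ 5.21.
Then θ = 32.2/(5.21−1) ≈ 7.65.

k ≈ 5.21, θ ≈ 7.65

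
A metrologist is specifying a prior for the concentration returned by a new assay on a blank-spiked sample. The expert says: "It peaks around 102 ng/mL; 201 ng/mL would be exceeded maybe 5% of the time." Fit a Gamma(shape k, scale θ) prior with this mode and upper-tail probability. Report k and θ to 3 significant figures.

k ≈ 7.03, θ ≈ 16.9

Gamma(k,θ) with k>1 has mode (k−1)θ, so θ = 102/(k−1).
Need P(X < 201) = 0.95 with θ tied to k this way. Start at k = 2, θ = 102: P(X<201) ≈ 0.586.
Too low — raise k to concentrate. Iterating converges to k ≈ 7.03.
Then θ = 102/(7.03−1) ≈ 16.9.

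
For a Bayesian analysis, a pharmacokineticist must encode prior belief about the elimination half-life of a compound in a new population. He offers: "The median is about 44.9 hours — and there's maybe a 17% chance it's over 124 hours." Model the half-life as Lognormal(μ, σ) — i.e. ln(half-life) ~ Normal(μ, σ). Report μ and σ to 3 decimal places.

μ ≈ 3.804, σ ≈ 1.065

If T ~ Lognormal(μ,σ) then ln T ~ Normal(μ,σ), so the p-quantile of ln T is μ + z_p·σ.
ln(44.9) = 3.804 and ln(124) = 4.82; z_{0.5} = 0, z_{0.83} = 0.9542.
σ = (4.82 − 3.804)/(0.9542 − (0)) = 1.065.
μ = 3.804 − (0)·1.065 = 3.804.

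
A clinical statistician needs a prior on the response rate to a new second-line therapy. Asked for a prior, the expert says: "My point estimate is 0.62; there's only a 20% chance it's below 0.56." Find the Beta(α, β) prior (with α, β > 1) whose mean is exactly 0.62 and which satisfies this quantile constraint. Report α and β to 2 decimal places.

α ≈ 28.31, β ≈ 17.35

With mean 0.62 fixed, write α = 0.62s, β = 0.38s where s = α+β.
Need P(θ < 0.56) = 0.2 under Beta(0.62s, 0.38s). Normal approximation: (q−m)/√(m(1−m)/s) ≈ z_{0.2} = -0.842, so s ≈ 0.62·0.38·(-0.842)²/(0.56−0.62)² = 46.4.
At s = 46.4: P(θ<0.56) ≈ 0.198. Adjusting to match 0.2 gives s ≈ 45.65.
So α = 0.62·45.65 ≈ 28.31, β = 0.38·45.65 ≈ 17.35.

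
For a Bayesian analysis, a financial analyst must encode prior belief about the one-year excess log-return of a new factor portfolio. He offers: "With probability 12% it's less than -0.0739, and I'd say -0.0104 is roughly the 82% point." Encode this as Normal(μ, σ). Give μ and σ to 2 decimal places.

For Normal(μ,σ), the p-quantile is μ + z_p·σ. Here z_{0.12} = -1.175, z_{0.82} = 0.9154.
So -0.0739 = μ − 1.175σ and -0.0104 = μ + 0.9154σ.
Subtracting: σ = (-0.0104 − -0.0739)/(0.9154 − (-1.175)) = 0.03.
Then μ = -0.0739 − (-1.175)·0.03 = -0.04.

μ = -0.04, σ = 0.03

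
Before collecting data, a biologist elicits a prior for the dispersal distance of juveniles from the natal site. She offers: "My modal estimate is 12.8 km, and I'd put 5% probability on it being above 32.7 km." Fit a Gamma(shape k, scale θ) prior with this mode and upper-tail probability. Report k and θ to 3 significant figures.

k ≈ 4.08, θ ≈ 4.16

Gamma(k,θ) with k>1 has mode (k−1)θ, so θ = 12.8/(k−1).
Need P(X < 32.7) = 0.95 with θ tied to k this way. Start at k = 2, θ = 12.8: P(X<32.7) ≈ 0.724.
Too low — raise k to concentrate. Iterating converges to k ≈ 4.08.
Then θ = 12.8/(4.08−1) ≈ 4.16.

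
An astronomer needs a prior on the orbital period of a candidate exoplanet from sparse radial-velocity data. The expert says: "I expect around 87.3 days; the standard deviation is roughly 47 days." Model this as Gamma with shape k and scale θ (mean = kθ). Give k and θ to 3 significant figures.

For Gamma(k, scale θ): mean = kθ, variance = kθ², so CV = 1/√k.
CV = SD/mean = 47/87.3 = 0.5384, hence k = 1/CV² = 3.45.
Then θ = mean/k = 87.3/3.45 = 25.3.

k ≈ 3.45, θ ≈ 25.3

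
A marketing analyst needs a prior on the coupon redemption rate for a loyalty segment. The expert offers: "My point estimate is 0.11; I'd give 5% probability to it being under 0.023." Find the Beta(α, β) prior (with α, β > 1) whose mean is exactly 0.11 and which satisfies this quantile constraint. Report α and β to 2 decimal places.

With mean 0.11 fixed, write α = 0.11s, β = 0.89s where s = α+β.
Need P(θ < 0.023) = 0.05 under Beta(0.11s, 0.89s). Normal approximation: (q−m)/√(m(1−m)/s) ≈ z_{0.05} = -1.64, so s ≈ 0.11·0.89·(-1.64)²/(0.023−0.11)² = 35.0.
At s = 35.0: P(θ<0.023) ≈ 0.010. Adjusting to match 0.05 gives s ≈ 19.58.
So α = 0.11·19.58 ≈ 2.15, β = 0.89·19.58 ≈ 17.42.

α ≈ 2.15, β ≈ 17.42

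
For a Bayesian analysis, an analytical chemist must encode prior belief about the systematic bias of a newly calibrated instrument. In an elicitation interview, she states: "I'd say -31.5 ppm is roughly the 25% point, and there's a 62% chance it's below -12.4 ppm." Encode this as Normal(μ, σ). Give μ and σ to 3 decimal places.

The p-quantile of Normal(μ,σ) is μ + z_p·σ, with z_{0.25} = -0.6745 and z_{0.62} = 0.3055.
Eliminate σ: μ = (z₂·x₁ − z₁·x₂)/(z₂ − z₁) = (0.3055·-31.5 − (-0.6745)·-12.4)/0.98 = -18.354.
Then σ = (x₂ − x₁)/(z₂ − z₁) = (-12.4 − -31.5)/0.98 = 19.490.

μ = -18.354, σ = 19.490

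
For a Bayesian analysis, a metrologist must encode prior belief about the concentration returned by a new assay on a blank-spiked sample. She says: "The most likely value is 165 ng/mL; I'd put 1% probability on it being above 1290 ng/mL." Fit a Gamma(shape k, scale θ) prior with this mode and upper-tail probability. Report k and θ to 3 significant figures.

k ≈ 1.8, θ ≈ 206

Gamma(k,θ) with k>1 has mode (k−1)θ, so θ = 165/(k−1).
Need P(X < 1290) = 0.99 with θ tied to k this way. Start at k = 2, θ = 165: P(X<1290) ≈ 0.996.
Too high — lower k to spread out. Iterating converges to k ≈ 1.8.
Then θ = 165/(1.8−1) ≈ 206.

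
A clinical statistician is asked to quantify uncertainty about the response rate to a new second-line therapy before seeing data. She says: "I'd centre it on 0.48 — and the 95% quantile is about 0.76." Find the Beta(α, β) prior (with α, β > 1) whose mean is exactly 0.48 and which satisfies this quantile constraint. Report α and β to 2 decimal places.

With mean 0.48 fixed, write α = 0.48s, β = 0.52s where s = α+β.
Need P(θ < 0.76) = 0.95 under Beta(0.48s, 0.52s). Normal approximation: (q−m)/√(m(1−m)/s) ≈ z_{0.95} = 1.64, so s ≈ 0.48·0.52·(1.64)²/(0.76−0.48)² = 8.6.
At s = 8.6: P(θ<0.76) ≈ 0.958. Adjusting to match 0.95 gives s ≈ 7.84.
So α = 0.48·7.84 ≈ 3.76, β = 0.52·7.84 ≈ 4.08.

α ≈ 3.76, β ≈ 4.08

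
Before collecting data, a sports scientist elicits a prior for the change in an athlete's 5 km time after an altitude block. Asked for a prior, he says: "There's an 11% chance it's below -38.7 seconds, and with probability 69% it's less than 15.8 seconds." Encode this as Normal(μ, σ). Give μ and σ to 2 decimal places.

μ = 0.11, σ = 31.64

For Normal(μ,σ), the p-quantile is μ + z_p·σ. Here z_{0.11} = -1.227, z_{0.69} = 0.4959.
So -38.7 = μ − 1.227σ and 15.8 = μ + 0.4959σ.
Subtracting: σ = (15.8 − -38.7)/(0.4959 − (-1.227)) = 31.64.
Then μ = -38.7 − (-1.227)·31.64 = 0.11.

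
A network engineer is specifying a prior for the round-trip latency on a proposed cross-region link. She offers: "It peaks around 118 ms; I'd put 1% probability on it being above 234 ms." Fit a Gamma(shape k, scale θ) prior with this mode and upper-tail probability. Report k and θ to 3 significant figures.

k ≈ 11.5, θ ≈ 11.2

Gamma(k,θ) with k>1 has mode (k−1)θ, so θ = 118/(k−1).
Need P(X < 234) = 0.99 with θ tied to k this way. Start at k = 2, θ = 118: P(X<234) ≈ 0.589.
Too low — raise k to concentrate. Iterating converges to k ≈ 11.5.
Then θ = 118/(11.5−1) ≈ 11.2.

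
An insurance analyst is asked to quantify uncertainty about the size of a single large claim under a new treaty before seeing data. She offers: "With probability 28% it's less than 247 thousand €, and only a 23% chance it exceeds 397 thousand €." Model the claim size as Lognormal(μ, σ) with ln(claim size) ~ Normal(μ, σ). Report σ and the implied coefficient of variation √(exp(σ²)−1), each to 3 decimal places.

σ ≈ 0.359, CV ≈ 0.371

If T ~ Lognormal(μ,σ) then ln T ~ Normal(μ,σ), so the p-quantile of ln T is μ + z_p·σ.
ln(247) = 5.509 and ln(397) = 5.984; z_{0.28} = -0.5828, z_{0.77} = 0.7388.
σ = (5.984 − 5.509)/(0.7388 − (-0.5828)) = 0.359.
μ = 5.509 − (-0.5828)·0.359 = 5.719.
CV = √(exp(σ²)−1) = √(exp(0.1289)−1) = 0.371.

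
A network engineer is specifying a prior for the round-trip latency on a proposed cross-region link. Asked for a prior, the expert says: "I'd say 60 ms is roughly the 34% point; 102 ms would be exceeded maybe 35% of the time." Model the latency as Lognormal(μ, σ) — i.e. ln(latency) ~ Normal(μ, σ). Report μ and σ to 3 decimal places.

μ ≈ 4.369, σ ≈ 0.665

If T ~ Lognormal(μ,σ) then ln T ~ Normal(μ,σ), so the p-quantile of ln T is μ + z_p·σ.
ln(60) = 4.094 and ln(102) = 4.625; z_{0.34} = -0.4125, z_{0.65} = 0.3853.
σ = (4.625 − 4.094)/(0.3853 − (-0.4125)) = 0.665.
μ = 4.094 − (-0.4125)·0.665 = 4.369.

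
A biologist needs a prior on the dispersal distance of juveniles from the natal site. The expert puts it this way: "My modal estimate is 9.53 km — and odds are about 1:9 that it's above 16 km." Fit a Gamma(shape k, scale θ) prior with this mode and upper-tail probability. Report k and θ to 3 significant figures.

k ≈ 8.04, θ ≈ 1.35

Gamma(k,θ) with k>1 has mode (k−1)θ, so θ = 9.53/(k−1).
Need P(X < 16) = 0.9 with θ tied to k this way. Start at k = 2, θ = 9.53: P(X<16) ≈ 0.500.
Too low — raise k to concentrate. Iterating converges to k ≈ 8.04.
Then θ = 9.53/(8.04−1) ≈ 1.35.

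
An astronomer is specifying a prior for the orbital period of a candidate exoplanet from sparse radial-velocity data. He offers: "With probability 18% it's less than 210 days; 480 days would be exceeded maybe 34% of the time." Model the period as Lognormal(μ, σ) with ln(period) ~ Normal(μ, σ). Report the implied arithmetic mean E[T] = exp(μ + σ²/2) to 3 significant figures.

E[T] ≈ 451 days

If T ~ Lognormal(μ,σ) then ln T ~ Normal(μ,σ), so the p-quantile of ln T is μ + z_p·σ.
ln(210) = 5.347 and ln(480) = 6.174; z_{0.18} = -0.9154, z_{0.66} = 0.4125.
σ = (6.174 − 5.347)/(0.4125 − (-0.9154)) = 0.623.
μ = 5.347 − (-0.9154)·0.623 = 5.917.
E[T] = exp(μ + σ²/2) = exp(5.917 + 0.1938) = 451 days.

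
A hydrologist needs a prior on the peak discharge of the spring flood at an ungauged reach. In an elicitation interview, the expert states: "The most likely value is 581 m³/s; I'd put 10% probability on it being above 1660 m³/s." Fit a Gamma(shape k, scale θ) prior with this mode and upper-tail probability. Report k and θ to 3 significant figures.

k ≈ 2.73, θ ≈ 336

Gamma(k,θ) with k>1 has mode (k−1)θ, so θ = 581/(k−1).
Need P(X < 1660) = 0.9 with θ tied to k this way. Start at k = 2, θ = 581: P(X<1660) ≈ 0.778.
Too low — raise k to concentrate. Iterating converges to k ≈ 2.73.
Then θ = 581/(2.73−1) ≈ 336.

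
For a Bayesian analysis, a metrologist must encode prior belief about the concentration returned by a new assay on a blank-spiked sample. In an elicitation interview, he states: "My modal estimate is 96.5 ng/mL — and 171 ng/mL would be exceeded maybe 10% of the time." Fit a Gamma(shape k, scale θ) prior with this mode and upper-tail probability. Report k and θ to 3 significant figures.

Gamma(k,θ) with k>1 has mode (k−1)θ, so θ = 96.5/(k−1).
Need P(X < 171) = 0.9 with θ tied to k this way. Start at k = 2, θ = 96.5: P(X<171) ≈ 0.529.
Too low — raise k to concentrate. Iterating converges to k ≈ 6.81.
Then θ = 96.5/(6.81−1) ≈ 16.6.

k ≈ 6.81, θ ≈ 16.6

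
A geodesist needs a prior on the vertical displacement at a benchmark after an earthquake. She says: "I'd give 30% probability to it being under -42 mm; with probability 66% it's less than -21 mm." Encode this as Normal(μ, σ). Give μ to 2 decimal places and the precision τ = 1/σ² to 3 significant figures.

μ = -30.25, τ = 0.00199

The p-quantile of Normal(μ,σ) is μ + z_p·σ, with z_{0.3} = -0.5244 and z_{0.66} = 0.4125.
Eliminate σ: μ = (z₂·x₁ − z₁·x₂)/(z₂ − z₁) = (0.4125·-42 − (-0.5244)·-21)/0.9369 = -30.25.
Then σ = (x₂ − x₁)/(z₂ − z₁) = (-21 − -42)/0.9369 = 22.42.
Precision τ = 1/σ² = 1/22.42² = 0.00199.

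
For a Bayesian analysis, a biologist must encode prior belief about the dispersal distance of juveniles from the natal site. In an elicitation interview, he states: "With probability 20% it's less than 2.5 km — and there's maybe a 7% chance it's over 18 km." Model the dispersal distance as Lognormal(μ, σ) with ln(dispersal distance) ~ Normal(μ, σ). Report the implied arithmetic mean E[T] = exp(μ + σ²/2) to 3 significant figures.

E[T] ≈ 7.36 km

If T ~ Lognormal(μ,σ) then ln T ~ Normal(μ,σ), so the p-quantile of ln T is μ + z_p·σ.
ln(2.5) = 0.9163 and ln(18) = 2.89; z_{0.2} = -0.8416, z_{0.93} = 1.476.
σ = (2.89 − 0.9163)/(1.476 − (-0.8416)) = 0.852.
μ = 0.9163 − (-0.8416)·0.852 = 1.633.
E[T] = exp(μ + σ²/2) = exp(1.633 + 0.3628) = 7.36 km.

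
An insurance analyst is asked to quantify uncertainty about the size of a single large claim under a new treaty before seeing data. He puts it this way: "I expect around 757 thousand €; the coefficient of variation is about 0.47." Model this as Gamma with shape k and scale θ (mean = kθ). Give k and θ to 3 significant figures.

k ≈ 4.53, θ ≈ 167

For Gamma(k, scale θ): mean = kθ, variance = kθ², so CV = 1/√k.
CV = 0.47, hence k = 1/CV² = 4.53.
Then θ = mean/k = 757/4.53 = 167.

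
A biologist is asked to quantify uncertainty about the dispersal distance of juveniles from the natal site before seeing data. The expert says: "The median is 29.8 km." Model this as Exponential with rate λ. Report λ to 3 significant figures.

λ ≈ 0.0233

Exponential median = ln 2 / λ, so λ = ln 2 / 29.8 = 0.0233.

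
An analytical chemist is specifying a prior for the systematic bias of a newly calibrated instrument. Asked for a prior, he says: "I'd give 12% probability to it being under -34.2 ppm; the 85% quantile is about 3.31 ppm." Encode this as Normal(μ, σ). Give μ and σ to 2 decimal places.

The p-quantile of Normal(μ,σ) is μ + z_p·σ, with z_{0.12} = -1.175 and z_{0.85} = 1.036.
Eliminate σ: μ = (z₂·x₁ − z₁·x₂)/(z₂ − z₁) = (1.036·-34.2 − (-1.175)·3.31)/2.211 = -14.27.
Then σ = (x₂ − x₁)/(z₂ − z₁) = (3.31 − -34.2)/2.211 = 16.96.

μ = -14.27, σ = 16.96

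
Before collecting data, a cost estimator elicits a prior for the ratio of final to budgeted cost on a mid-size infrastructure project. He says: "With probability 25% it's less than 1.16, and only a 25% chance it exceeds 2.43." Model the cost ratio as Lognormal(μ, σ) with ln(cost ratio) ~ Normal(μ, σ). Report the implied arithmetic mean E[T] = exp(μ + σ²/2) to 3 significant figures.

E[T] ≈ 1.95

If T ~ Lognormal(μ,σ) then ln T ~ Normal(μ,σ), so the p-quantile of ln T is μ + z_p·σ.
ln(1.16) = 0.1484 and ln(2.43) = 0.8879; z_{0.25} = -0.6745, z_{0.75} = 0.6745.
σ = (0.8879 − 0.1484)/(0.6745 − (-0.6745)) = 0.548.
μ = 0.1484 − (-0.6745)·0.548 = 0.518.
E[T] = exp(μ + σ²/2) = exp(0.518 + 0.1502) = 1.95.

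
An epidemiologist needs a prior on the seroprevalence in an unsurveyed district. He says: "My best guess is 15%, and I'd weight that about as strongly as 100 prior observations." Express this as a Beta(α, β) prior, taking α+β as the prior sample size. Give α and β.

Under the effective-sample-size interpretation, Beta(α, β) has prior mean α/(α+β) and prior sample size α+β.
So α+β = 100 and α/(α+β) = 0.15, giving α = 0.15·100 = 15 and β = 100 − 15 = 85.

α = 15, β = 85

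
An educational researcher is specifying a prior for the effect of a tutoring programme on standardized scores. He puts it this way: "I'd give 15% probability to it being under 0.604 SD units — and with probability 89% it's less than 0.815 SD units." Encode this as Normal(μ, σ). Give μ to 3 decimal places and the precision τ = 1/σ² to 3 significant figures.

The p-quantile of Normal(μ,σ) is μ + z_p·σ, with z_{0.15} = -1.036 and z_{0.89} = 1.227.
Eliminate σ: μ = (z₂·x₁ − z₁·x₂)/(z₂ − z₁) = (1.227·0.604 − (-1.036)·0.815)/2.263 = 0.701.
Then σ = (x₂ − x₁)/(z₂ − z₁) = (0.815 − 0.604)/2.263 = 0.093.
Precision τ = 1/σ² = 1/0.09324² = 115.

μ = 0.701, τ = 115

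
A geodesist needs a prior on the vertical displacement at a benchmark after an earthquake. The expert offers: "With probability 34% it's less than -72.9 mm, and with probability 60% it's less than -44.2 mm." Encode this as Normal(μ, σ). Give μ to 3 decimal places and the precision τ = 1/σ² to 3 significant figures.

For Normal(μ,σ), the p-quantile is μ + z_p·σ. Here z_{0.34} = -0.4125, z_{0.6} = 0.2533.
So -72.9 = μ − 0.4125σ and -44.2 = μ + 0.2533σ.
Subtracting: σ = (-44.2 − -72.9)/(0.2533 − (-0.4125)) = 43.105.
Then μ = -72.9 − (-0.4125)·43.105 = -55.121.
Precision τ = 1/σ² = 1/43.11² = 0.000538.

μ = -55.121, τ = 0.000538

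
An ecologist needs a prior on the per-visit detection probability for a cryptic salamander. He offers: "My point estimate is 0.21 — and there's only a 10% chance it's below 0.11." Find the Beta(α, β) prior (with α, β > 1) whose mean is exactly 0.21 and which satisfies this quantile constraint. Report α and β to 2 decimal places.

α ≈ 4.93, β ≈ 18.53

With mean 0.21 fixed, write α = 0.21s, β = 0.79s where s = α+β.
Need P(θ < 0.11) = 0.1 under Beta(0.21s, 0.79s). Normal approximation: (q−m)/√(m(1−m)/s) ≈ z_{0.1} = -1.28, so s ≈ 0.21·0.79·(-1.28)²/(0.11−0.21)² = 27.2.
At s = 27.2: P(θ<0.11) ≈ 0.081. Adjusting to match 0.1 gives s ≈ 23.46.
So α = 0.21·23.46 ≈ 4.93, β = 0.79·23.46 ≈ 18.53.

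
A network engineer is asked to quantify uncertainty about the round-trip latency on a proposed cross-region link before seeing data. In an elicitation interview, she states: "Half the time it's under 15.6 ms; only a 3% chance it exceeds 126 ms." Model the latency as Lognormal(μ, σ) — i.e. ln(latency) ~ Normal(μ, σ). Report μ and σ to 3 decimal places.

μ ≈ 2.747, σ ≈ 1.111

If T ~ Lognormal(μ,σ) then ln T ~ Normal(μ,σ), so the p-quantile of ln T is μ + z_p·σ.
ln(15.6) = 2.747 and ln(126) = 4.836; z_{0.5} = 0, z_{0.97} = 1.881.
σ = (4.836 − 2.747)/(1.881 − (0)) = 1.111.
μ = 2.747 − (0)·1.111 = 2.747.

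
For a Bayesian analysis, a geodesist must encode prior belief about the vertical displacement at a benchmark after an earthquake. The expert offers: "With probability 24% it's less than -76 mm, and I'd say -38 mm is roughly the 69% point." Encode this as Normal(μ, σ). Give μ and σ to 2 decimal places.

μ = -53.67, σ = 31.61

For Normal(μ,σ), the p-quantile is μ + z_p·σ. Here z_{0.24} = -0.7063, z_{0.69} = 0.4959.
So -76 = μ − 0.7063σ and -38 = μ + 0.4959σ.
Subtracting: σ = (-38 − -76)/(0.4959 − (-0.7063)) = 31.61.
Then μ = -76 − (-0.7063)·31.61 = -53.67.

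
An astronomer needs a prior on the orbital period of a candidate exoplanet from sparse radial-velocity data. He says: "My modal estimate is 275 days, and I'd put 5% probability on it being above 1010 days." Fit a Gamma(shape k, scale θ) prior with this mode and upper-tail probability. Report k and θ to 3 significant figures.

k ≈ 2.51, θ ≈ 182

Gamma(k,θ) with k>1 has mode (k−1)θ, so θ = 275/(k−1).
Need P(X < 1010) = 0.95 with θ tied to k this way. Start at k = 2, θ = 275: P(X<1010) ≈ 0.881.
Too low — raise k to concentrate. Iterating converges to k ≈ 2.51.
Then θ = 275/(2.51−1) ≈ 182.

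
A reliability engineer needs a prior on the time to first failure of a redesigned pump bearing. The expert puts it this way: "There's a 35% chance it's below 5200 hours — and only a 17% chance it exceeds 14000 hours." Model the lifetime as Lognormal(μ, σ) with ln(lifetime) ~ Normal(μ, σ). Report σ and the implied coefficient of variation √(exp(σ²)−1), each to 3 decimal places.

If T ~ Lognormal(μ,σ) then ln T ~ Normal(μ,σ), so the p-quantile of ln T is μ + z_p·σ.
ln(5200) = 8.556 and ln(14000) = 9.547; z_{0.35} = -0.3853, z_{0.83} = 0.9542.
σ = (9.547 − 8.556)/(0.9542 − (-0.3853)) = 0.739.
μ = 8.556 − (-0.3853)·0.739 = 8.841.
CV = √(exp(σ²)−1) = √(exp(0.5467)−1) = 0.853.

σ ≈ 0.739, CV ≈ 0.853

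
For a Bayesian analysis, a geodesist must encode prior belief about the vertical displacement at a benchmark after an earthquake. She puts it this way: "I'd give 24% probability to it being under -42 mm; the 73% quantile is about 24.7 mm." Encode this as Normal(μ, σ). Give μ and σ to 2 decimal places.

μ = -6.29, σ = 50.56

The p-quantile of Normal(μ,σ) is μ + z_p·σ, with z_{0.24} = -0.7063 and z_{0.73} = 0.6128.
Eliminate σ: μ = (z₂·x₁ − z₁·x₂)/(z₂ − z₁) = (0.6128·-42 − (-0.7063)·24.7)/1.319 = -6.29.
Then σ = (x₂ − x₁)/(z₂ − z₁) = (24.7 − -42)/1.319 = 50.56.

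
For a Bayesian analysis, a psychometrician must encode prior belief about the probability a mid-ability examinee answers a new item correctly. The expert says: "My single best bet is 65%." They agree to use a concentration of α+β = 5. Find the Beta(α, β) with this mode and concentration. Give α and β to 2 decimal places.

α = 2.95, β = 2.05

For α,β > 1 the Beta mode is (α−1)/(α+β−2). With α+β = 5, the mode is (α−1)/3.
Set (α−1)/3 = 0.65 → α = 1 + 0.65·3 = 2.95.
β = 5 − α = 2.05.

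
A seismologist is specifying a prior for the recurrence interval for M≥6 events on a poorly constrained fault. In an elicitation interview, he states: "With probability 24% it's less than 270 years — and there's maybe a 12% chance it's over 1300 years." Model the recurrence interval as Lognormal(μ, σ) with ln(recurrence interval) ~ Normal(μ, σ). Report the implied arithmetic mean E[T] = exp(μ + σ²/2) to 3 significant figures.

E[T] ≈ 691 years

If T ~ Lognormal(μ,σ) then ln T ~ Normal(μ,σ), so the p-quantile of ln T is μ + z_p·σ.
ln(270) = 5.598 and ln(1300) = 7.17; z_{0.24} = -0.7063, z_{0.88} = 1.175.
σ = (7.17 − 5.598)/(1.175 − (-0.7063)) = 0.835.
μ = 5.598 − (-0.7063)·0.835 = 6.188.
E[T] = exp(μ + σ²/2) = exp(6.188 + 0.3490) = 691 years.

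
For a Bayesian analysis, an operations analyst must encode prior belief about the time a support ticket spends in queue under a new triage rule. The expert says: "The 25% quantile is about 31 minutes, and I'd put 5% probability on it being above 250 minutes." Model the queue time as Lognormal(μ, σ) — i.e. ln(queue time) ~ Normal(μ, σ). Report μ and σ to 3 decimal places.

If T ~ Lognormal(μ,σ) then ln T ~ Normal(μ,σ), so the p-quantile of ln T is μ + z_p·σ.
ln(31) = 3.434 and ln(250) = 5.521; z_{0.25} = -0.6745, z_{0.95} = 1.645.
σ = (5.521 − 3.434)/(1.645 − (-0.6745)) = 0.900.
μ = 3.434 − (-0.6745)·0.900 = 4.041.

μ ≈ 4.041, σ ≈ 0.900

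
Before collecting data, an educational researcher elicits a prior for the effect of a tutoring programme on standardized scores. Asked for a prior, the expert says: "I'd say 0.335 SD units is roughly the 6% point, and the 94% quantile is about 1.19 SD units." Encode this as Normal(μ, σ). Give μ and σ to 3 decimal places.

μ = 0.763, σ = 0.275

For Normal(μ,σ), the p-quantile is μ + z_p·σ. Here z_{0.06} = -1.555, z_{0.94} = 1.555.
So 0.335 = μ − 1.555σ and 1.19 = μ + 1.555σ.
Subtracting: σ = (1.19 − 0.335)/(1.555 − (-1.555)) = 0.275.
Then μ = 0.335 − (-1.555)·0.275 = 0.763.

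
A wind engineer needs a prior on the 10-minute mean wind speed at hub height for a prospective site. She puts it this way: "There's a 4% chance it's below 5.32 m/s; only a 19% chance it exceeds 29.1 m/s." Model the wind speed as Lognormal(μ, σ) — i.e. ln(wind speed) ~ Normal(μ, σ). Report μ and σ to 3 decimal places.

μ ≈ 2.803, σ ≈ 0.646

If T ~ Lognormal(μ,σ) then ln T ~ Normal(μ,σ), so the p-quantile of ln T is μ + z_p·σ.
ln(5.32) = 1.671 and ln(29.1) = 3.371; z_{0.04} = -1.751, z_{0.81} = 0.8779.
σ = (3.371 − 1.671)/(0.8779 − (-1.751)) = 0.646.
μ = 1.671 − (-1.751)·0.646 = 2.803.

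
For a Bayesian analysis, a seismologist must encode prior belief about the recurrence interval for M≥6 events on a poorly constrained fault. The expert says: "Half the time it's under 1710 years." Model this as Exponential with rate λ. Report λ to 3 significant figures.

Exponential median = ln 2 / λ, so λ = ln 2 / 1710.0 = 0.000405.

λ ≈ 0.000405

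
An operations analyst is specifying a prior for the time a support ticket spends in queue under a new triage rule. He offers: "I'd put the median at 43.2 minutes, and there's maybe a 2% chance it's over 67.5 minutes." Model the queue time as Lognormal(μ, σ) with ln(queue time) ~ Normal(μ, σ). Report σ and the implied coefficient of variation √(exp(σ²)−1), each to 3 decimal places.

σ ≈ 0.217, CV ≈ 0.220

If T ~ Lognormal(μ,σ) then ln T ~ Normal(μ,σ), so the p-quantile of ln T is μ + z_p·σ.
ln(43.2) = 3.766 and ln(67.5) = 4.212; z_{0.5} = 0, z_{0.98} = 2.054.
σ = (4.212 − 3.766)/(2.054 − (0)) = 0.217.
μ = 3.766 − (0)·0.217 = 3.766.
CV = √(exp(σ²)−1) = √(exp(0.0472)−1) = 0.220.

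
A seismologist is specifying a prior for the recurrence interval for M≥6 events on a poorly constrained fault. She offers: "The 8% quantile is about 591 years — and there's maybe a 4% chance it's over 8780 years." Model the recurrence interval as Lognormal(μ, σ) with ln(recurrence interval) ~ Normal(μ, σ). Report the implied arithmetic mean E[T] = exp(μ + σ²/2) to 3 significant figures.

E[T] ≈ 2830 years

If T ~ Lognormal(μ,σ) then ln T ~ Normal(μ,σ), so the p-quantile of ln T is μ + z_p·σ.
ln(591) = 6.382 and ln(8780) = 9.08; z_{0.08} = -1.405, z_{0.96} = 1.751.
σ = (9.08 − 6.382)/(1.751 − (-1.405)) = 0.855.
μ = 6.382 − (-1.405)·0.855 = 7.583.
E[T] = exp(μ + σ²/2) = exp(7.583 + 0.3656) = 2830 years.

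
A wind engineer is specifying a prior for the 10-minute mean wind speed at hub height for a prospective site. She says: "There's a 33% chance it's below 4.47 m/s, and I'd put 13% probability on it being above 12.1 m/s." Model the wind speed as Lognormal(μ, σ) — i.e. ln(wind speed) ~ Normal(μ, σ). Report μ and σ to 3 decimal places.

If T ~ Lognormal(μ,σ) then ln T ~ Normal(μ,σ), so the p-quantile of ln T is μ + z_p·σ.
ln(4.47) = 1.497 and ln(12.1) = 2.493; z_{0.33} = -0.4399, z_{0.87} = 1.126.
σ = (2.493 − 1.497)/(1.126 − (-0.4399)) = 0.636.
μ = 1.497 − (-0.4399)·0.636 = 1.777.

μ ≈ 1.777, σ ≈ 0.636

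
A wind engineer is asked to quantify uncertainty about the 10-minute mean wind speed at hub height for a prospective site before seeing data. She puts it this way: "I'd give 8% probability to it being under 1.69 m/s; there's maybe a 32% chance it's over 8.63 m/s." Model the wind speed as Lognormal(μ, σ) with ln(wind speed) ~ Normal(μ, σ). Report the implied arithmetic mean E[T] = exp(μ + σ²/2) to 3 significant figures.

If T ~ Lognormal(μ,σ) then ln T ~ Normal(μ,σ), so the p-quantile of ln T is μ + z_p·σ.
ln(1.69) = 0.5247 and ln(8.63) = 2.155; z_{0.08} = -1.405, z_{0.68} = 0.4677.
σ = (2.155 − 0.5247)/(0.4677 − (-1.405)) = 0.871.
μ = 0.5247 − (-1.405)·0.871 = 1.748.
E[T] = exp(μ + σ²/2) = exp(1.748 + 0.3790) = 8.39 m/s.

E[T] ≈ 8.39 m/s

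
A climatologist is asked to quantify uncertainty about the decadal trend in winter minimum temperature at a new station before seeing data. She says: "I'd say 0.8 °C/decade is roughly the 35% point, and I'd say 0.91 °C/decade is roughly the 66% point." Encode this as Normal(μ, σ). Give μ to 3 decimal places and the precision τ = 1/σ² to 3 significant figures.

μ = 0.853, τ = 52.6

The p-quantile of Normal(μ,σ) is μ + z_p·σ, with z_{0.35} = -0.3853 and z_{0.66} = 0.4125.
Eliminate σ: μ = (z₂·x₁ − z₁·x₂)/(z₂ − z₁) = (0.4125·0.8 − (-0.3853)·0.91)/0.7978 = 0.853.
Then σ = (x₂ − x₁)/(z₂ − z₁) = (0.91 − 0.8)/0.7978 = 0.138.
Precision τ = 1/σ² = 1/0.1379² = 52.6.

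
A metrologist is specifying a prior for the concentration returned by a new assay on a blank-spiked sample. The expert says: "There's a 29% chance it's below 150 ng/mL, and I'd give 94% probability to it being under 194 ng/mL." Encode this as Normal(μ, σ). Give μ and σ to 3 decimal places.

μ = 161.550, σ = 20.871

For Normal(μ,σ), the p-quantile is μ + z_p·σ. Here z_{0.29} = -0.5534, z_{0.94} = 1.555.
So 150 = μ − 0.5534σ and 194 = μ + 1.555σ.
Subtracting: σ = (194 − 150)/(1.555 − (-0.5534)) = 20.871.
Then μ = 150 − (-0.5534)·20.871 = 161.550.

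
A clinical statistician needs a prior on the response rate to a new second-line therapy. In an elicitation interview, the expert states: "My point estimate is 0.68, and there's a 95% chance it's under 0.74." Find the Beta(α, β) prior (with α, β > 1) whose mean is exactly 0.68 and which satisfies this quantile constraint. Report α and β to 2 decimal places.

With mean 0.68 fixed, write α = 0.68s, β = 0.32s where s = α+β.
Need P(θ < 0.74) = 0.95 under Beta(0.68s, 0.32s). Normal approximation: (q−m)/√(m(1−m)/s) ≈ z_{0.95} = 1.64, so s ≈ 0.68·0.32·(1.64)²/(0.74−0.68)² = 163.5.
At s = 163.5: P(θ<0.74) ≈ 0.954. Adjusting to match 0.95 gives s ≈ 155.57.
So α = 0.68·155.57 ≈ 105.79, β = 0.32·155.57 ≈ 49.78.

α ≈ 105.79, β ≈ 49.78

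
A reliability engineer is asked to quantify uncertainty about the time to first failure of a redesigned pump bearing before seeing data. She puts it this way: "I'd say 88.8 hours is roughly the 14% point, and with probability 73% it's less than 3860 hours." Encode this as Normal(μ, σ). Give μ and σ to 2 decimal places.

For Normal(μ,σ), the p-quantile is μ + z_p·σ. Here z_{0.14} = -1.08, z_{0.73} = 0.6128.
So 88.8 = μ − 1.08σ and 3860 = μ + 0.6128σ.
Subtracting: σ = (3860 − 88.8)/(0.6128 − (-1.08)) = 2227.35.
Then μ = 88.8 − (-1.08)·2227.35 = 2495.05.

μ = 2495.05, σ = 2227.35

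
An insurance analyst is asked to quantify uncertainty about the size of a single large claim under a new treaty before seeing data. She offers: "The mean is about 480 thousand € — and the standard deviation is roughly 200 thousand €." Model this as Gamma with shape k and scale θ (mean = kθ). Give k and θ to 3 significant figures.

k ≈ 5.76, θ ≈ 83.3

For Gamma(k, scale θ): mean = kθ, variance = kθ², so CV = 1/√k.
CV = SD/mean = 200/480 = 0.4167, hence k = 1/CV² = 5.76.
Then θ = mean/k = 480/5.76 = 83.3.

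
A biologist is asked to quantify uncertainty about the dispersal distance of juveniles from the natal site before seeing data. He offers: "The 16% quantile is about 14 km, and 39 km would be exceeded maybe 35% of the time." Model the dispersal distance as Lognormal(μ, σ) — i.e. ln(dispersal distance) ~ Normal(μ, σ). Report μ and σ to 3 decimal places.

μ ≈ 3.377, σ ≈ 0.743

If T ~ Lognormal(μ,σ) then ln T ~ Normal(μ,σ), so the p-quantile of ln T is μ + z_p·σ.
ln(14) = 2.639 and ln(39) = 3.664; z_{0.16} = -0.9945, z_{0.65} = 0.3853.
σ = (3.664 − 2.639)/(0.3853 − (-0.9945)) = 0.743.
μ = 2.639 − (-0.9945)·0.743 = 3.377.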